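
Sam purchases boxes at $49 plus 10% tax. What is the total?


Calculate the tax:
10% of $49 = $4.90
Add tax to price:
$49 + $4.90 = $53.90

$53.90


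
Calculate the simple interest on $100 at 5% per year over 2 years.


Use the formula I = P x R x T / 100
P x R x T = 100 x 5 x 2 = 1000
I = 1000 / 100 = $10

$10


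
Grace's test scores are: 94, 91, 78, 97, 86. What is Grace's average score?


Add the scores:
94 + 91 + 78 + 97 + 86 = 446
Divide by the number of tests:
446 / 5 = 89.2

89.2


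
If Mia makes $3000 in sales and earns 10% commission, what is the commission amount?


Convert rate to decimal:
10% = 0.1
Multiply by sales:
$3000 x 0.1 = $300

$300


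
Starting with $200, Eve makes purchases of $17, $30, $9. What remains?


Add up expenses:
$17 + $30 + $9 = $56
Subtract from budget:
$200 - $56 = $144

$144


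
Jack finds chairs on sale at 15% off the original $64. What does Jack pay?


Calculate the discount amount:
15% of $64 = $9.60
Subtract from original:
$64 - $9.60 = $54.40

$54.40


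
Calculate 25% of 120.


Convert percentage to decimal:
25% = 0.25
Multiply:
120 x 0.25 = 30

30


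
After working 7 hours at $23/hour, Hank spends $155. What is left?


Calculate earnings:
7 x $23 = $161
Subtract spending:
$161 - $155 = $6

$6


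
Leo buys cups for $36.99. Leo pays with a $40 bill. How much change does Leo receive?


Start with the amount paid:
$40
Subtract the price:
$40 - $36.99 = $3.01

$3.01


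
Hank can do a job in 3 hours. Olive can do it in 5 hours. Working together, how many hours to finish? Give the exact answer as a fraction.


Hank's rate: 1/3 of the job per hour
Olive's rate: 1/5 of the job per hour
Combined rate: 1/3 + 1/5 = 8/15 per hour
Time = 1 / (8/15) = 15/8 hours (≈ 1.88 hours)

15/8 hours


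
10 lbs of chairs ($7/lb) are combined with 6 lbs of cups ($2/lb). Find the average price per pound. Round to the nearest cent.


Cost of chairs:
10 x $7 = $70
Cost of cups:
6 x $2 = $12
Total cost: $70 + $12 = $82
Total weight: 16 lbs
Average: $82 / 16 = $5.125 ≈ $5.13/lb

$5.13/lb


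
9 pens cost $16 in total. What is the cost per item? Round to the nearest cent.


Total cost: $16
Number of items: 9
Unit price: $16 / 9 = $1.7777... ≈ $1.78

$1.78


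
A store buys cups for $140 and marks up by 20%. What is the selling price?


Calculate the markup amount:
20% of $140 = $28
Add to cost:
$140 + $28 = $168

$168


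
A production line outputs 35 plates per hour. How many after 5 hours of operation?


Production rate: 35 plates per hour
Time: 5 hours
Total: 35 x 5 = 175 plates

175 plates


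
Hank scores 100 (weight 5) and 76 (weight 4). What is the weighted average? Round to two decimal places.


Weighted sum:
5 x 100 + 4 x 76 = 804
Total weight:
5 + 4 = 9
Weighted average:
804 / 9 = 89.3333... ≈ 89.33

89.33


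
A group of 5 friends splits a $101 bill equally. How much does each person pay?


Total bill: $101
Number of people: 5
Each pays: $101 / 5 = $20.20

$20.20


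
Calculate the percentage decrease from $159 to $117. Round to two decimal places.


Find the absolute change:
|117 - 159| = 42
Divide by original and multiply by 100:
42 / 159 x 100 = 26.4150...% ≈ 26.42%

26.42%


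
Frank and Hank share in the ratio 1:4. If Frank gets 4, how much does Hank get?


Find the multiplier:
4 / 1 = 4
Apply to Hank's share:
4 x 4 = 16

16


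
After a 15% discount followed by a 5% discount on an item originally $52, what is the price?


First discount:
15% of $52 = $7.80
Price after first discount:
$52 - $7.80 = $44.20
Second discount:
5% of $44.20 = $2.21
Final price:
$44.20 - $2.21 = $41.99

$41.99


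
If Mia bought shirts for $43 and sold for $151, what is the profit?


Selling price = $151
Cost price = $43
Profit = selling price - cost price:
Profit = $151 - $43 = $108

$108


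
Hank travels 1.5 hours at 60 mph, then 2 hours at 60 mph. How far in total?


Leg 1 distance:
60 x 1.5 = 90 miles
Leg 2 distance:
60 x 2 = 120 miles
Total distance:
90 + 120 = 210 miles

210 miles


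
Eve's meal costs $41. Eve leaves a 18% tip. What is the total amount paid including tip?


Calculate the tip:
18% of $41 = $7.38
Add tip to meal cost:
$41 + $7.38 = $48.38

$48.38


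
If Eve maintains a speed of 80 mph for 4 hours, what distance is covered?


Use the formula: distance = speed x time
Speed = 80 mph, Time = 4 hours
80 x 4 = 320 miles

320 miles


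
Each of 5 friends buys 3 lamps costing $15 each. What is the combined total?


Cost per person:
3 x $15 = $45
Group total:
5 x $45 = $225

$225


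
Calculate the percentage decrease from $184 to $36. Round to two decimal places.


Find the absolute change:
|36 - 184| = 148
Divide by original and multiply by 100:
148 / 184 x 100 = 80.4347...% ≈ 80.43%

80.43%


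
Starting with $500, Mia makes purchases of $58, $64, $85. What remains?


Add up expenses:
$58 + $64 + $85 = $207
Subtract from budget:
$500 - $207 = $293

$293


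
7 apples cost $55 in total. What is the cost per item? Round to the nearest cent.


Total cost: $55
Number of items: 7
Unit price: $55 / 7 = $7.8571... ≈ $7.86

$7.86


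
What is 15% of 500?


Convert percentage to decimal:
15% = 0.15
Multiply:
500 x 0.15 = 75

75


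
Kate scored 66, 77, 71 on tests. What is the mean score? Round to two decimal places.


Add the scores:
66 + 77 + 71 = 214
Divide by the number of tests:
214 / 3 = 71.3333... ≈ 71.33

71.33


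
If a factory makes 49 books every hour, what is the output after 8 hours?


Production rate: 49 books per hour
Time: 8 hours
Total: 49 x 8 = 392 books

392 books


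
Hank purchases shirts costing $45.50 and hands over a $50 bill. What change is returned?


Start with the amount paid:
$50
Subtract the price:
$50 - $45.50 = $4.50

$4.50


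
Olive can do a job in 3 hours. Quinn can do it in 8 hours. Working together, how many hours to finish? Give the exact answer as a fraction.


Olive's rate: 1/3 of the job per hour
Quinn's rate: 1/8 of the job per hour
Combined rate: 1/3 + 1/8 = 11/24 per hour
Time = 1 / (11/24) = 24/11 hours (≈ 2.18 hours)

24/11 hours


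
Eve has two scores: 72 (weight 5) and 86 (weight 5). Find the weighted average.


Weighted sum:
5 x 72 + 5 x 86 = 790
Total weight:
5 + 5 = 10
Weighted average:
790 / 10 = 79

79


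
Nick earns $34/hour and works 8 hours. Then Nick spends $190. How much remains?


Calculate earnings:
8 x $34 = $272
Subtract spending:
$272 - $190 = $82

$82


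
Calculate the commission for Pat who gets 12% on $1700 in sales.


Convert rate to decimal:
12% = 0.12
Multiply by sales:
$1700 x 0.12 = $204

$204


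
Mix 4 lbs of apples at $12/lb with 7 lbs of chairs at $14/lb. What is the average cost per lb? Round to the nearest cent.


Cost of apples:
4 x $12 = $48
Cost of chairs:
7 x $14 = $98
Total cost: $48 + $98 = $146
Total weight: 11 lbs
Average: $146 / 11 = $13.2727... ≈ $13.27/lb

$13.27/lb


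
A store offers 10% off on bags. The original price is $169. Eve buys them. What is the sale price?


Calculate the discount amount:
10% of $169 = $16.90
Subtract from original:
$169 - $16.90 = $152.10

$152.10


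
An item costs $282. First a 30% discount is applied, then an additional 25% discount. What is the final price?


First discount:
30% of $282 = $84.60
Price after first discount:
$282 - $84.60 = $197.40
Second discount:
25% of $197.40 = $49.35
Final price:
$197.40 - $49.35 = $148.05

$148.05


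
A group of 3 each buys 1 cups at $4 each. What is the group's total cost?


Cost per person:
1 x $4 = $4
Group total:
3 x $4 = $12

$12


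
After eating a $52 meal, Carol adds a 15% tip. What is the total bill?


Calculate the tip:
15% of $52 = $7.80
Add tip to meal cost:
$52 + $7.80 = $59.80

$59.80


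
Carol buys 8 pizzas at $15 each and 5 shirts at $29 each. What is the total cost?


Cost of pizzas:
8 x $15 = $120
Cost of shirts:
5 x $29 = $145
Add both:
$120 + $145 = $265

$265


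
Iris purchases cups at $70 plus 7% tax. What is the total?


Calculate the tax:
7% of $70 = $4.90
Add tax to price:
$70 + $4.90 = $74.90

$74.90


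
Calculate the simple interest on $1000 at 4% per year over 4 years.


Use the formula I = P x R x T / 100
P x R x T = 1000 x 4 x 4 = 16000
I = 16000 / 100 = $160

$160


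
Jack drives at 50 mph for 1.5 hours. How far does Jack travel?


Use the formula: distance = speed x time
Speed = 50 mph, Time = 1.5 hours
50 x 1.5 = 75 miles

75 miles


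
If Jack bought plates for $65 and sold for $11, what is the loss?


Selling price = $11
Cost price = $65
Loss = cost price - selling price:
Loss = $65 - $11 = $54

$54


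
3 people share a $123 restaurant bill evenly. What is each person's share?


Total bill: $123
Number of people: 3
Each pays: $123 / 3 = $41

$41


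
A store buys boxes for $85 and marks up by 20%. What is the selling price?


Calculate the markup amount:
20% of $85 = $17
Add to cost:
$85 + $17 = $102

$102


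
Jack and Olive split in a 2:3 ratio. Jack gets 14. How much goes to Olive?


Find the multiplier:
14 / 2 = 7
Apply to Olive's share:
3 x 7 = 21

21


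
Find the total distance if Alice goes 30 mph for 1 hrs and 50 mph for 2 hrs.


Leg 1 distance:
30 x 1 = 30 miles
Leg 2 distance:
50 x 2 = 100 miles
Total distance:
30 + 100 = 130 miles

130 miles


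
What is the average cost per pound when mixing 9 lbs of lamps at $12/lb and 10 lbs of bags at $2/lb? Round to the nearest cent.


Cost of lamps:
9 x $12 = $108
Cost of bags:
10 x $2 = $20
Total cost: $108 + $20 = $128
Total weight: 19 lbs
Average: $128 / 19 = $6.7368... ≈ $6.74/lb

$6.74/lb


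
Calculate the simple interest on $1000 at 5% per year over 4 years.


Use the formula I = P x R x T / 100
P x R x T = 1000 x 5 x 4 = 20000
I = 20000 / 100 = $200

$200


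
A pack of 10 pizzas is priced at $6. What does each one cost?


Total cost: $6
Number of items: 10
Unit price: $6 / 10 = $0.60

$0.60


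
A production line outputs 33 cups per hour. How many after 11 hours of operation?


Production rate: 33 cups per hour
Time: 11 hours
Total: 33 x 11 = 363 cups

363 cups


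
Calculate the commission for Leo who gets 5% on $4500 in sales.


Convert rate to decimal:
5% = 0.05
Multiply by sales:
$4500 x 0.05 = $225

$225


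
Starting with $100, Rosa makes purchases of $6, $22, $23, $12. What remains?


Add up expenses:
$6 + $22 + $23 + $12 = $63
Subtract from budget:
$100 - $63 = $37

$37


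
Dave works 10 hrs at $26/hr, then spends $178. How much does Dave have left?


Calculate earnings:
10 x $26 = $260
Subtract spending:
$260 - $178 = $82

$82


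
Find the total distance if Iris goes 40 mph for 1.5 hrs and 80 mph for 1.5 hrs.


Leg 1 distance:
40 x 1.5 = 60 miles
Leg 2 distance:
80 x 1.5 = 120 miles
Total distance:
60 + 120 = 180 miles

180 miles


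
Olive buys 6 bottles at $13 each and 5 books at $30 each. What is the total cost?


Cost of bottles:
6 x $13 = $78
Cost of books:
5 x $30 = $150
Add both:
$78 + $150 = $228

$228


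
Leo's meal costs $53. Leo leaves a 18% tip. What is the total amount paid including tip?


Calculate the tip:
18% of $53 = $9.54
Add tip to meal cost:
$53 + $9.54 = $62.54

$62.54


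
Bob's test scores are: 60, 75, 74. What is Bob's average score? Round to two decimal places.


Add the scores:
60 + 75 + 74 = 209
Divide by the number of tests:
209 / 3 = 69.6666... ≈ 69.67

69.67


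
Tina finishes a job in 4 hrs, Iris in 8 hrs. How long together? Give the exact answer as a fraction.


Tina's rate: 1/4 of the job per hour
Iris's rate: 1/8 of the job per hour
Combined rate: 1/4 + 1/8 = 3/8 per hour
Time = 1 / (3/8) = 8/3 hours (≈ 2.67 hours)

8/3 hours


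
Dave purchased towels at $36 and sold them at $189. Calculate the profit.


Selling price = $189
Cost price = $36
Profit = selling price - cost price:
Profit = $189 - $36 = $153

$153


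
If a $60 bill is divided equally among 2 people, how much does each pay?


Total bill: $60
Number of people: 2
Each pays: $60 / 2 = $30

$30


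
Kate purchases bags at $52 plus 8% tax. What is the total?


Calculate the tax:
8% of $52 = $4.16
Add tax to price:
$52 + $4.16 = $56.16

$56.16


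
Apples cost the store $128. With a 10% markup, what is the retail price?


Calculate the markup amount:
10% of $128 = $12.80
Add to cost:
$128 + $12.80 = $140.80

$140.80


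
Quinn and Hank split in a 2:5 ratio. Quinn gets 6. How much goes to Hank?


Find the multiplier:
6 / 2 = 3
Apply to Hank's share:
5 x 3 = 15

15


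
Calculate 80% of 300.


Convert percentage to decimal:
80% = 0.8
Multiply:
300 x 0.8 = 240

240


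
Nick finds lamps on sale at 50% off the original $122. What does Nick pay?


Calculate the discount amount:
50% of $122 = $61
Subtract from original:
$122 - $61 = $61

$61


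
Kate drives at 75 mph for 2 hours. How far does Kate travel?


Use the formula: distance = speed x time
Speed = 75 mph, Time = 2 hours
75 x 2 = 150 miles

150 miles


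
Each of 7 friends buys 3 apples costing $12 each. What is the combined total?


Cost per person:
3 x $12 = $36
Group total:
7 x $36 = $252

$252


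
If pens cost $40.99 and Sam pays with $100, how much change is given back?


Start with the amount paid:
$100
Subtract the price:
$100 - $40.99 = $59.01

$59.01


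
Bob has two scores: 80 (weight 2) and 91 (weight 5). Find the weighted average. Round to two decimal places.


Weighted sum:
2 x 80 + 5 x 91 = 615
Total weight:
2 + 5 = 7
Weighted average:
615 / 7 = 87.8571... ≈ 87.86

87.86


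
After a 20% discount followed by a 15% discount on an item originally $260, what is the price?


First discount:
20% of $260 = $52
Price after first discount:
$260 - $52 = $208
Second discount:
15% of $208 = $31.20
Final price:
$208 - $31.20 = $176.80

$176.80


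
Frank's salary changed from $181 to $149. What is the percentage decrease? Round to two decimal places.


Find the absolute change:
|149 - 181| = 32
Divide by original and multiply by 100:
32 / 181 x 100 = 17.6795...% ≈ 17.68%

17.68%


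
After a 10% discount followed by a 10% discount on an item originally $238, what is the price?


First discount:
10% of $238 = $23.80
Price after first discount:
$238 - $23.80 = $214.20
Second discount:
10% of $214.20 = $21.42
Final price:
$214.20 - $21.42 = $192.78

$192.78


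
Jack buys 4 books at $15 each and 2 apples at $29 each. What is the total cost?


Cost of books:
4 x $15 = $60
Cost of apples:
2 x $29 = $58
Add both:
$60 + $58 = $118

$118


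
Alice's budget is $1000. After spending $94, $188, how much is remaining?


Add up expenses:
$94 + $188 = $282
Subtract from budget:
$1000 - $282 = $718

$718


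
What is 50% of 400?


Convert percentage to decimal:
50% = 0.5
Multiply:
400 x 0.5 = 200

200


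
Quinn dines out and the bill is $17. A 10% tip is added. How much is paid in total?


Calculate the tip:
10% of $17 = $1.70
Add tip to meal cost:
$17 + $1.70 = $18.70

$18.70


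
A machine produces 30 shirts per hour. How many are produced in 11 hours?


Production rate: 30 shirts per hour
Time: 11 hours
Total: 30 x 11 = 330 shirts

330 shirts


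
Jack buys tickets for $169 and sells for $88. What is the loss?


Selling price = $88
Cost price = $169
Loss = cost price - selling price:
Loss = $169 - $88 = $81

$81


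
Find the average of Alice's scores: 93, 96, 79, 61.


Add the scores:
93 + 96 + 79 + 61 = 329
Divide by the number of tests:
329 / 4 = 82.25

82.25


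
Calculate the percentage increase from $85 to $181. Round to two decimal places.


Find the absolute change:
|181 - 85| = 96
Divide by original and multiply by 100:
96 / 85 x 100 = 112.9411...% ≈ 112.94%

112.94%


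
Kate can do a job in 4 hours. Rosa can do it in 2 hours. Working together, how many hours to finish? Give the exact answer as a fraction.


Kate's rate: 1/4 of the job per hour
Rosa's rate: 1/2 of the job per hour
Combined rate: 1/4 + 1/2 = 3/4 per hour
Time = 1 / (3/4) = 4/3 hours (≈ 1.33 hours)

4/3 hours


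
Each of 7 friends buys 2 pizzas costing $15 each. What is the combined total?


Cost per person:
2 x $15 = $30
Group total:
7 x $30 = $210

$210


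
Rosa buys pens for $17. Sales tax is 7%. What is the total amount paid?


Calculate the tax:
7% of $17 = $1.19
Add tax to price:
$17 + $1.19 = $18.19

$18.19


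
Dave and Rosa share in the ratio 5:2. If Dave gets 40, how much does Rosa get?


Find the multiplier:
40 / 5 = 8
Apply to Rosa's share:
2 x 8 = 16

16


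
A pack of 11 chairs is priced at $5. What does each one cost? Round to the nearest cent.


Total cost: $5
Number of items: 11
Unit price: $5 / 11 = $0.4545... ≈ $0.45

$0.45


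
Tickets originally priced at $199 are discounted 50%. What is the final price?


Calculate the discount amount:
50% of $199 = $99.50
Subtract from original:
$199 - $99.50 = $99.50

$99.50


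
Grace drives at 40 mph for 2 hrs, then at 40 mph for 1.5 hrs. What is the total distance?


Leg 1 distance:
40 x 2 = 80 miles
Leg 2 distance:
40 x 1.5 = 60 miles
Total distance:
80 + 60 = 140 miles

140 miles


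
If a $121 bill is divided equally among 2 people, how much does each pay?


Total bill: $121
Number of people: 2
Each pays: $121 / 2 = $60.50

$60.50


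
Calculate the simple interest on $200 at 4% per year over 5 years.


Use the formula I = P x R x T / 100
P x R x T = 200 x 4 x 5 = 4000
I = 4000 / 100 = $40

$40


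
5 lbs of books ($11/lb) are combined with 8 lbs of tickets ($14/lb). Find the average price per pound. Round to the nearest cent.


Cost of books:
5 x $11 = $55
Cost of tickets:
8 x $14 = $112
Total cost: $55 + $112 = $167
Total weight: 13 lbs
Average: $167 / 13 = $12.8461... ≈ $12.85/lb

$12.85/lb


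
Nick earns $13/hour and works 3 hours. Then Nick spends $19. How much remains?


Calculate earnings:
3 x $13 = $39
Subtract spending:
$39 - $19 = $20

$20


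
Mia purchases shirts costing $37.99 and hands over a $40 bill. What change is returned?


Start with the amount paid:
$40
Subtract the price:
$40 - $37.99 = $2.01

$2.01


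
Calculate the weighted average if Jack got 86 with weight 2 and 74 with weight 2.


Weighted sum:
2 x 86 + 2 x 74 = 320
Total weight:
2 + 2 = 4
Weighted average:
320 / 4 = 80

80


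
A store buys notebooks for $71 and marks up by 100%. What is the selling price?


Calculate the markup amount:
100% of $71 = $71
Add to cost:
$71 + $71 = $142

$142


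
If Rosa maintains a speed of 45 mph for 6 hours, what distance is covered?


Use the formula: distance = speed x time
Speed = 45 mph, Time = 6 hours
45 x 6 = 270 miles

270 miles


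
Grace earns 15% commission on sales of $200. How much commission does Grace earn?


Convert rate to decimal:
15% = 0.15
Multiply by sales:
$200 x 0.15 = $30

$30


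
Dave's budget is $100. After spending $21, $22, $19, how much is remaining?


Add up expenses:
$21 + $22 + $19 = $62
Subtract from budget:
$100 - $62 = $38

$38


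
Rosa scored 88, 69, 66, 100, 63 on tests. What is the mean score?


Add the scores:
88 + 69 + 66 + 100 + 63 = 386
Divide by the number of tests:
386 / 5 = 77.2

77.2


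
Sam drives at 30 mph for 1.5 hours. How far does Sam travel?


Use the formula: distance = speed x time
Speed = 30 mph, Time = 1.5 hours
30 x 1.5 = 45 miles

45 miles


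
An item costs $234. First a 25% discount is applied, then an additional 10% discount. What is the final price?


First discount:
25% of $234 = $58.50
Price after first discount:
$234 - $58.50 = $175.50
Second discount:
10% of $175.50 = $17.55
Final price:
$175.50 - $17.55 = $157.95

$157.95


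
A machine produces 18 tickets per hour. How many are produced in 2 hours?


Production rate: 18 tickets per hour
Time: 2 hours
Total: 18 x 2 = 36 tickets

36 tickets


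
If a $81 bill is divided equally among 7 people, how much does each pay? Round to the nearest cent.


Total bill: $81
Number of people: 7
Each pays: $81 / 7 = $11.5714... ≈ $11.57

$11.57


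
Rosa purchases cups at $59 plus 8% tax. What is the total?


Calculate the tax:
8% of $59 = $4.72
Add tax to price:
$59 + $4.72 = $63.72

$63.72


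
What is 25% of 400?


Convert percentage to decimal:
25% = 0.25
Multiply:
400 x 0.25 = 100

100


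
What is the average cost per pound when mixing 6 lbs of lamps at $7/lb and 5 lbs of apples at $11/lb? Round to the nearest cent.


Cost of lamps:
6 x $7 = $42
Cost of apples:
5 x $11 = $55
Total cost: $42 + $55 = $97
Total weight: 11 lbs
Average: $97 / 11 = $8.8181... ≈ $8.82/lb

$8.82/lb


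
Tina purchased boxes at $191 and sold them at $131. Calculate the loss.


Selling price = $131
Cost price = $191
Loss = cost price - selling price:
Loss = $191 - $131 = $60

$60


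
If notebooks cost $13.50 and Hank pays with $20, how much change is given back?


Start with the amount paid:
$20
Subtract the price:
$20 - $13.50 = $6.50

$6.50


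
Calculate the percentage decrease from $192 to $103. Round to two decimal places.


Find the absolute change:
|103 - 192| = 89
Divide by original and multiply by 100:
89 / 192 x 100 = 46.3541...% ≈ 46.35%

46.35%


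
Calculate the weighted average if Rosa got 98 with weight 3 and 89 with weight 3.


Weighted sum:
3 x 98 + 3 x 89 = 561
Total weight:
3 + 3 = 6
Weighted average:
561 / 6 = 93.5

93.5


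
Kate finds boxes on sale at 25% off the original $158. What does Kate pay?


Calculate the discount amount:
25% of $158 = $39.50
Subtract from original:
$158 - $39.50 = $118.50

$118.50


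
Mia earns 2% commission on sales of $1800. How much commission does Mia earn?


Convert rate to decimal:
2% = 0.02
Multiply by sales:
$1800 x 0.02 = $36

$36


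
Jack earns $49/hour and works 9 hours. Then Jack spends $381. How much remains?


Calculate earnings:
9 x $49 = $441
Subtract spending:
$441 - $381 = $60

$60


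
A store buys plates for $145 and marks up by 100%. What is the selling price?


Calculate the markup amount:
100% of $145 = $145
Add to cost:
$145 + $145 = $290

$290


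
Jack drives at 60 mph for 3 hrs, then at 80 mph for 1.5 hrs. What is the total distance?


Leg 1 distance:
60 x 3 = 180 miles
Leg 2 distance:
80 x 1.5 = 120 miles
Total distance:
180 + 120 = 300 miles

300 miles


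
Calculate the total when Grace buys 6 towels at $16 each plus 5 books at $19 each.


Cost of towels:
6 x $16 = $96
Cost of books:
5 x $19 = $95
Add both:
$96 + $95 = $191

$191


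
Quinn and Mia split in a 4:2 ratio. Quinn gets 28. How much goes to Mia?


Find the multiplier:
28 / 4 = 7
Apply to Mia's share:
2 x 7 = 14

14


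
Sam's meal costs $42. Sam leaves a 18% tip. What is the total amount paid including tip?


Calculate the tip:
18% of $42 = $7.56
Add tip to meal cost:
$42 + $7.56 = $49.56

$49.56


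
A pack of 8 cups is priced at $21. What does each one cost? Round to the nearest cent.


Total cost: $21
Number of items: 8
Unit price: $21 / 8 = $2.625 ≈ $2.63

$2.63


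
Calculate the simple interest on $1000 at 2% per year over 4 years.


Use the formula I = P x R x T / 100
P x R x T = 1000 x 2 x 4 = 8000
I = 8000 / 100 = $80

$80


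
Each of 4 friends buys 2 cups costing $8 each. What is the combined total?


Cost per person:
2 x $8 = $16
Group total:
4 x $16 = $64

$64


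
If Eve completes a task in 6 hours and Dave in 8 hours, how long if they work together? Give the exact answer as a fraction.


Eve's rate: 1/6 of the job per hour
Dave's rate: 1/8 of the job per hour
Combined rate: 1/6 + 1/8 = 7/24 per hour
Time = 1 / (7/24) = 24/7 hours (≈ 3.43 hours)

24/7 hours


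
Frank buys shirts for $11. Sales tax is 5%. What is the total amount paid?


Calculate the tax:
5% of $11 = $0.55
Add tax to price:
$11 + $0.55 = $11.55

$11.55


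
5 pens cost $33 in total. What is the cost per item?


Total cost: $33
Number of items: 5
Unit price: $33 / 5 = $6.60

$6.60


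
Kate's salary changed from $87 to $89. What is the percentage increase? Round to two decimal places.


Find the absolute change:
|89 - 87| = 2
Divide by original and multiply by 100:
2 / 87 x 100 = 2.2988...% ≈ 2.3%

2.3%


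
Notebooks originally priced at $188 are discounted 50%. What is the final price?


Calculate the discount amount:
50% of $188 = $94
Subtract from original:
$188 - $94 = $94

$94


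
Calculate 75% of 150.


Convert percentage to decimal:
75% = 0.75
Multiply:
150 x 0.75 = 112.5

112.5


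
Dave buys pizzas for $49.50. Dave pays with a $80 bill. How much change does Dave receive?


Start with the amount paid:
$80
Subtract the price:
$80 - $49.50 = $30.50

$30.50


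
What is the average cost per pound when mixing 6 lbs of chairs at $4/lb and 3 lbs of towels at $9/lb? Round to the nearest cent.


Cost of chairs:
6 x $4 = $24
Cost of towels:
3 x $9 = $27
Total cost: $24 + $27 = $51
Total weight: 9 lbs
Average: $51 / 9 = $5.6666... ≈ $5.67/lb

$5.67/lb


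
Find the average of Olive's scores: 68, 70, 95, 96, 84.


Add the scores:
68 + 70 + 95 + 96 + 84 = 413
Divide by the number of tests:
413 / 5 = 82.6

82.6


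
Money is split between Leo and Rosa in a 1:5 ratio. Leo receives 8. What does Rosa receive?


Find the multiplier:
8 / 1 = 8
Apply to Rosa's share:
5 x 8 = 40

40


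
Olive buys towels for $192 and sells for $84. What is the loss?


Selling price = $84
Cost price = $192
Loss = cost price - selling price:
Loss = $192 - $84 = $108

$108


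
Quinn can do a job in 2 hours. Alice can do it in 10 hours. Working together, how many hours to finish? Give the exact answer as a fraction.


Quinn's rate: 1/2 of the job per hour
Alice's rate: 1/10 of the job per hour
Combined rate: 1/2 + 1/10 = 3/5 per hour
Time = 1 / (3/5) = 5/3 hours (≈ 1.67 hours)

5/3 hours


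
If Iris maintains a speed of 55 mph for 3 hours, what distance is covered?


Use the formula: distance = speed x time
Speed = 55 mph, Time = 3 hours
55 x 3 = 165 miles

165 miles


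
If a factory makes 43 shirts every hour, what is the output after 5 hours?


Production rate: 43 shirts per hour
Time: 5 hours
Total: 43 x 5 = 215 shirts

215 shirts


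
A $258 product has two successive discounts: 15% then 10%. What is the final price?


First discount:
15% of $258 = $38.70
Price after first discount:
$258 - $38.70 = $219.30
Second discount:
10% of $219.30 = $21.93
Final price:
$219.30 - $21.93 = $197.37

$197.37


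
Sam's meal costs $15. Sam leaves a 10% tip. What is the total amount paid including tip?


Calculate the tip:
10% of $15 = $1.50
Add tip to meal cost:
$15 + $1.50 = $16.50

$16.50


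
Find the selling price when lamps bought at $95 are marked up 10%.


Calculate the markup amount:
10% of $95 = $9.50
Add to cost:
$95 + $9.50 = $104.50

$104.50


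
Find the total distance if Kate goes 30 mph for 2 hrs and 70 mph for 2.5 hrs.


Leg 1 distance:
30 x 2 = 60 miles
Leg 2 distance:
70 x 2.5 = 175 miles
Total distance:
60 + 175 = 235 miles

235 miles


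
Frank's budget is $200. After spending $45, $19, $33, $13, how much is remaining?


Add up expenses:
$45 + $19 + $33 + $13 = $110
Subtract from budget:
$200 - $110 = $90

$90


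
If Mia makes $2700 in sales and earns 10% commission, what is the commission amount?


Convert rate to decimal:
10% = 0.1
Multiply by sales:
$2700 x 0.1 = $270

$270


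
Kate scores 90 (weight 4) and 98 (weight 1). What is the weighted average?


Weighted sum:
4 x 90 + 1 x 98 = 458
Total weight:
4 + 1 = 5
Weighted average:
458 / 5 = 91.6

91.6


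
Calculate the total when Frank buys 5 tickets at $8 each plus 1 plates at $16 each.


Cost of tickets:
5 x $8 = $40
Cost of plates:
1 x $16 = $16
Add both:
$40 + $16 = $56

$56


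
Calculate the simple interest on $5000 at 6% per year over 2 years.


Use the formula I = P x R x T / 100
P x R x T = 5000 x 6 x 2 = 60000
I = 60000 / 100 = $600

$600


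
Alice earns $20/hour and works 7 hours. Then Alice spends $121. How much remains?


Calculate earnings:
7 x $20 = $140
Subtract spending:
$140 - $121 = $19

$19


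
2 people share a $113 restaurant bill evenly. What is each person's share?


Total bill: $113
Number of people: 2
Each pays: $113 / 2 = $56.50

$56.50


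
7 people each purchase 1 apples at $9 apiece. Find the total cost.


Cost per person:
1 x $9 = $9
Group total:
7 x $9 = $63

$63


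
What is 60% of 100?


Convert percentage to decimal:
60% = 0.6
Multiply:
100 x 0.6 = 60

60


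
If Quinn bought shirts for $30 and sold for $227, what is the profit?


Selling price = $227
Cost price = $30
Profit = selling price - cost price:
Profit = $227 - $30 = $197

$197


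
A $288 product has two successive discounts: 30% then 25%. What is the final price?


First discount:
30% of $288 = $86.40
Price after first discount:
$288 - $86.40 = $201.60
Second discount:
25% of $201.60 = $50.40
Final price:
$201.60 - $50.40 = $151.20

$151.20


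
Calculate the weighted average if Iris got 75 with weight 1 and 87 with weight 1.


Weighted sum:
1 x 75 + 1 x 87 = 162
Total weight:
1 + 1 = 2
Weighted average:
162 / 2 = 81

81


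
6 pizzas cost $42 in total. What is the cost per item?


Total cost: $42
Number of items: 6
Unit price: $42 / 6 = $7

$7


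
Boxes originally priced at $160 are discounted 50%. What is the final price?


Calculate the discount amount:
50% of $160 = $80
Subtract from original:
$160 - $80 = $80

$80


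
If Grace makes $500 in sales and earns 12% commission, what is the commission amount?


Convert rate to decimal:
12% = 0.12
Multiply by sales:
$500 x 0.12 = $60

$60


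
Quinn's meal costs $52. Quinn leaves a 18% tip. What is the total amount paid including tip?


Calculate the tip:
18% of $52 = $9.36
Add tip to meal cost:
$52 + $9.36 = $61.36

$61.36


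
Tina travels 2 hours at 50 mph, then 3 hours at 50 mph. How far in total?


Leg 1 distance:
50 x 2 = 100 miles
Leg 2 distance:
50 x 3 = 150 miles
Total distance:
100 + 150 = 250 miles

250 miles


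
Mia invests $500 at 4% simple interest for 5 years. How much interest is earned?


Use the formula I = P x R x T / 100
P x R x T = 500 x 4 x 5 = 10000
I = 10000 / 100 = $100

$100


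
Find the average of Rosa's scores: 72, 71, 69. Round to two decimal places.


Add the scores:
72 + 71 + 69 = 212
Divide by the number of tests:
212 / 3 = 70.6666... ≈ 70.67

70.67


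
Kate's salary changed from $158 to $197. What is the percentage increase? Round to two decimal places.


Find the absolute change:
|197 - 158| = 39
Divide by original and multiply by 100:
39 / 158 x 100 = 24.6835...% ≈ 24.68%

24.68%


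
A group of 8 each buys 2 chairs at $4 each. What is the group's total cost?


Cost per person:
2 x $4 = $8
Group total:
8 x $8 = $64

$64


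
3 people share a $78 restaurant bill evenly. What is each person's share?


Total bill: $78
Number of people: 3
Each pays: $78 / 3 = $26

$26


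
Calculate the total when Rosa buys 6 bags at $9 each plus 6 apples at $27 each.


Cost of bags:
6 x $9 = $54
Cost of apples:
6 x $27 = $162
Add both:
$54 + $162 = $216

$216


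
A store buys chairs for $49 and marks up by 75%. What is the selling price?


Calculate the markup amount:
75% of $49 = $36.75
Add to cost:
$49 + $36.75 = $85.75

$85.75


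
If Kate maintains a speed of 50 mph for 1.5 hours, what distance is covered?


Use the formula: distance = speed x time
Speed = 50 mph, Time = 1.5 hours
50 x 1.5 = 75 miles

75 miles


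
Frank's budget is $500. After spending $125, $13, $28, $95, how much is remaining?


Add up expenses:
$125 + $13 + $28 + $95 = $261
Subtract from budget:
$500 - $261 = $239

$239


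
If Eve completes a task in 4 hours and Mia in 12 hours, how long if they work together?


Eve's rate: 1/4 of the job per hour
Mia's rate: 1/12 of the job per hour
Combined rate: 1/4 + 1/12 = 1/3 per hour
Time = 1 / (1/3) = 3 hours

3 hours


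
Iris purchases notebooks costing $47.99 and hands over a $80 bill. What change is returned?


Start with the amount paid:
$80
Subtract the price:
$80 - $47.99 = $32.01

$32.01


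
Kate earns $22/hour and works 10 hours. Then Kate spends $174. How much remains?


Calculate earnings:
10 x $22 = $220
Subtract spending:
$220 - $174 = $46

$46


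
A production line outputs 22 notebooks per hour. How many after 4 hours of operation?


Production rate: 22 notebooks per hour
Time: 4 hours
Total: 22 x 4 = 88 notebooks

88 notebooks


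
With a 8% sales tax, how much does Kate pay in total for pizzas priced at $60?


Calculate the tax:
8% of $60 = $4.80
Add tax to price:
$60 + $4.80 = $64.80

$64.80


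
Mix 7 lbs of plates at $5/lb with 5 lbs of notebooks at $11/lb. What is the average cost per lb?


Cost of plates:
7 x $5 = $35
Cost of notebooks:
5 x $11 = $55
Total cost: $35 + $55 = $90
Total weight: 12 lbs
Average: $90 / 12 = $7.50/lb

$7.50/lb


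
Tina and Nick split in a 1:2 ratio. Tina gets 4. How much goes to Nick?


Find the multiplier:
4 / 1 = 4
Apply to Nick's share:
2 x 4 = 8

8


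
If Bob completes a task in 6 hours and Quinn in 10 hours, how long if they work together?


Bob's rate: 1/6 of the job per hour
Quinn's rate: 1/10 of the job per hour
Combined rate: 1/6 + 1/10 = 4/15 per hour
Time = 1 / (4/15) = 15/4 = 3.75 hours

3.75 hours


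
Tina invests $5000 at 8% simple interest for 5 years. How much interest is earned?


Use the formula I = P x R x T / 100
P x R x T = 5000 x 8 x 5 = 200000
I = 200000 / 100 = $2000

$2000


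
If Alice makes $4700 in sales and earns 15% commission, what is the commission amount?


Convert rate to decimal:
15% = 0.15
Multiply by sales:
$4700 x 0.15 = $705

$705


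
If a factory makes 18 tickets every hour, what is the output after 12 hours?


Production rate: 18 tickets per hour
Time: 12 hours
Total: 18 x 12 = 216 tickets

216 tickets


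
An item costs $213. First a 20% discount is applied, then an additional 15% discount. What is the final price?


First discount:
20% of $213 = $42.60
Price after first discount:
$213 - $42.60 = $170.40
Second discount:
15% of $170.40 = $25.56
Final price:
$170.40 - $25.56 = $144.84

$144.84


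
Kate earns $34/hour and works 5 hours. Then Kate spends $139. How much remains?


Calculate earnings:
5 x $34 = $170
Subtract spending:
$170 - $139 = $31

$31


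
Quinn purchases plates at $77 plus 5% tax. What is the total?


Calculate the tax:
5% of $77 = $3.85
Add tax to price:
$77 + $3.85 = $80.85

$80.85


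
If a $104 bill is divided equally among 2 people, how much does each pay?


Total bill: $104
Number of people: 2
Each pays: $104 / 2 = $52

$52


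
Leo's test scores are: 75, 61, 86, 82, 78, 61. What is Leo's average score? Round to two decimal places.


Add the scores:
75 + 61 + 86 + 82 + 78 + 61 = 443
Divide by the number of tests:
443 / 6 = 73.8333... ≈ 73.83

73.83


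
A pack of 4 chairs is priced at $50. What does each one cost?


Total cost: $50
Number of items: 4
Unit price: $50 / 4 = $12.50

$12.50


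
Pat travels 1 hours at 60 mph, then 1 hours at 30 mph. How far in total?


Leg 1 distance:
60 x 1 = 60 miles
Leg 2 distance:
30 x 1 = 30 miles
Total distance:
60 + 30 = 90 miles

90 miles


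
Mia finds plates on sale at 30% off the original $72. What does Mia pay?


Calculate the discount amount:
30% of $72 = $21.60
Subtract from original:
$72 - $21.60 = $50.40

$50.40


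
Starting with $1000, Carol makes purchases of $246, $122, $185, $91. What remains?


Add up expenses:
$246 + $122 + $185 + $91 = $644
Subtract from budget:
$1000 - $644 = $356

$356


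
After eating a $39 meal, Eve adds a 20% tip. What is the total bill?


Calculate the tip:
20% of $39 = $7.80
Add tip to meal cost:
$39 + $7.80 = $46.80

$46.80


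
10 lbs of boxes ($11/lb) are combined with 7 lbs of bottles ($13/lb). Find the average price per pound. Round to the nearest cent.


Cost of boxes:
10 x $11 = $110
Cost of bottles:
7 x $13 = $91
Total cost: $110 + $91 = $201
Total weight: 17 lbs
Average: $201 / 17 = $11.8235... ≈ $11.82/lb

$11.82/lb


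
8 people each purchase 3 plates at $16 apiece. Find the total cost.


Cost per person:
3 x $16 = $48
Group total:
8 x $48 = $384

$384


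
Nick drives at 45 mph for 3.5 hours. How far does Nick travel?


Use the formula: distance = speed x time
Speed = 45 mph, Time = 3.5 hours
45 x 3.5 = 157.5 miles

157.5 miles


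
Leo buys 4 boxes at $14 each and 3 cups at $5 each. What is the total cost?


Cost of boxes:
4 x $14 = $56
Cost of cups:
3 x $5 = $15
Add both:
$56 + $15 = $71

$71


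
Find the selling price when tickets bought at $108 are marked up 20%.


Calculate the markup amount:
20% of $108 = $21.60
Add to cost:
$108 + $21.60 = $129.60

$129.60


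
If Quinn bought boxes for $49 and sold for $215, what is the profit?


Selling price = $215
Cost price = $49
Profit = selling price - cost price:
Profit = $215 - $49 = $166

$166


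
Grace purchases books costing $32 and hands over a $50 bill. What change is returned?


Start with the amount paid:
$50
Subtract the price:
$50 - $32 = $18

$18


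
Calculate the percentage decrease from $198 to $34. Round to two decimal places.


Find the absolute change:
|34 - 198| = 164
Divide by original and multiply by 100:
164 / 198 x 100 = 82.8282...% ≈ 82.83%

82.83%


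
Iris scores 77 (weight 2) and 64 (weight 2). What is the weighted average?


Weighted sum:
2 x 77 + 2 x 64 = 282
Total weight:
2 + 2 = 4
Weighted average:
282 / 4 = 70.5

70.5


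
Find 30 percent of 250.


Convert percentage to decimal:
30% = 0.3
Multiply:
250 x 0.3 = 75

75


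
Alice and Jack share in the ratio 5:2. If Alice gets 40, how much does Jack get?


Find the multiplier:
40 / 5 = 8
Apply to Jack's share:
2 x 8 = 16

16


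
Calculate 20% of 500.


Convert percentage to decimal:
20% = 0.2
Multiply:
500 x 0.2 = 100

100


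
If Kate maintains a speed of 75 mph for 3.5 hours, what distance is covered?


Use the formula: distance = speed x time
Speed = 75 mph, Time = 3.5 hours
75 x 3.5 = 262.5 miles

262.5 miles


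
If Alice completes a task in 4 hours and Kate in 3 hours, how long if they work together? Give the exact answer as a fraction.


Alice's rate: 1/4 of the job per hour
Kate's rate: 1/3 of the job per hour
Combined rate: 1/4 + 1/3 = 7/12 per hour
Time = 1 / (7/12) = 12/7 hours (≈ 1.71 hours)

12/7 hours


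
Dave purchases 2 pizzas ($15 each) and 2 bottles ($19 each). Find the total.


Cost of pizzas:
2 x $15 = $30
Cost of bottles:
2 x $19 = $38
Add both:
$30 + $38 = $68

$68


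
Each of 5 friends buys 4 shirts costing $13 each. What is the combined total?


Cost per person:
4 x $13 = $52
Group total:
5 x $52 = $260

$260


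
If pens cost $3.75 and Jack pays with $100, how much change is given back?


Start with the amount paid:
$100
Subtract the price:
$100 - $3.75 = $96.25

$96.25


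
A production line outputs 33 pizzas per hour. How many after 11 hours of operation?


Production rate: 33 pizzas per hour
Time: 11 hours
Total: 33 x 11 = 363 pizzas

363 pizzas
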